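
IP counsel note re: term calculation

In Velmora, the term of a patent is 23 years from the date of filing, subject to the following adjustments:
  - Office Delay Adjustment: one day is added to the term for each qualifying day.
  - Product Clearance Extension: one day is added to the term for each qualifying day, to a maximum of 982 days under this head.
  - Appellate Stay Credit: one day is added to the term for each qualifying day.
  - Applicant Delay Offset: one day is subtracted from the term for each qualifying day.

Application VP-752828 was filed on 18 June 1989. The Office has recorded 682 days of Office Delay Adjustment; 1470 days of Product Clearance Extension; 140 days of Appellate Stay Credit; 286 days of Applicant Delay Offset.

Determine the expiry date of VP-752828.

2016-08-14

Base term: filing date + 23 years → 18 June 2012.
Office Delay Adjustment: +682 days → 1 May 2014.
Product Clearance Extension: 1470 days claimed exceeds the 982-day cap, so +982 days → 7 January 2017.
Appellate Stay Credit: +140 days → 27 May 2017.
Applicant Delay Offset: −286 days → 14 August 2016.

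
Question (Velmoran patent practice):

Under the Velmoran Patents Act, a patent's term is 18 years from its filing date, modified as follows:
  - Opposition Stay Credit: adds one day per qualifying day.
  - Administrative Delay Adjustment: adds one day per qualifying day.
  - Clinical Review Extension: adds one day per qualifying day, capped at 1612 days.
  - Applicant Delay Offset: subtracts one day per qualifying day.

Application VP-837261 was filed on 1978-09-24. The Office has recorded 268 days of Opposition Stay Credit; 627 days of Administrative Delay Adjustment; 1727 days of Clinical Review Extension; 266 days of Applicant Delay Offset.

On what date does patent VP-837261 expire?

Base term: filing date + 18 years → 24 September 1996.
Opposition Stay Credit: +268 days → 19 June 1997.
Administrative Delay Adjustment: +627 days → 8 March 1999.
Clinical Review Extension: 1727 days claimed exceeds the 1612-day cap, so +1612 days → 6 August 2003.
Applicant Delay Offset: −266 days → 13 November 2002.

November 13, 2002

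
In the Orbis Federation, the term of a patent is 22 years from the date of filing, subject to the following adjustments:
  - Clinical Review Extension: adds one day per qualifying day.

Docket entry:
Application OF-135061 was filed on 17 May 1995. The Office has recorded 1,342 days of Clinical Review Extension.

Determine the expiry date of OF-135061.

January 18, 2021

Base term: filing date + 22 years → 17 May 2017.
Clinical Review Extension: +1342 days → 18 January 2021.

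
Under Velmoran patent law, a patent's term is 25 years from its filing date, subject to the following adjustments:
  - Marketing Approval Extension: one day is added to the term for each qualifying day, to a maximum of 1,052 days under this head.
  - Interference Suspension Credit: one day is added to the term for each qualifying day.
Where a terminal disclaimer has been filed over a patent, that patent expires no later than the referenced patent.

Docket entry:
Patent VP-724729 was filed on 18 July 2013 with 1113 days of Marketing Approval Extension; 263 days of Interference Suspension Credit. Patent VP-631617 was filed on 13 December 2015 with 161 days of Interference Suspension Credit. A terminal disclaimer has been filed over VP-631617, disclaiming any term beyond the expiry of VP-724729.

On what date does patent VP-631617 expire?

Natural term of VP-631617:
  Base: filing + 25 years → 13 December 2040.
  Interference Suspension Credit: +161 days → 23 May 2041.
Expiry of referenced patent VP-724729:
  Base: filing + 25 years → 18 July 2038.
  Marketing Approval Extension: 1113 days claimed exceeds the 1052-day cap, so +1052 days → 4 June 2041.
  Interference Suspension Credit: +263 days → 22 February 2042.
Terminal disclaimer: VP-631617 expires on the earlier of 23 May 2041 and 22 February 2042.

2041-05-23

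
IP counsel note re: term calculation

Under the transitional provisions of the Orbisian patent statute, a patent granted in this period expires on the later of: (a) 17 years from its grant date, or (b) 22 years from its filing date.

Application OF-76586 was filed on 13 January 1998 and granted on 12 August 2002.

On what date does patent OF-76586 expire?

(a) grant + 17 years → 12 August 2019.
(b) filing + 22 years → 13 January 2020.
Later of the two: 13 January 2020.

January 13, 2020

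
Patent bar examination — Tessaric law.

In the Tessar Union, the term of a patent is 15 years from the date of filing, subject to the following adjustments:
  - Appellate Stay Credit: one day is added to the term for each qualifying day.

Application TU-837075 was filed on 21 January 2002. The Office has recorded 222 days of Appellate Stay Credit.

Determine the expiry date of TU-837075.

Base term: filing date + 15 years → 21 January 2017.
Appellate Stay Credit: +222 days → 31 August 2017.

2017-08-31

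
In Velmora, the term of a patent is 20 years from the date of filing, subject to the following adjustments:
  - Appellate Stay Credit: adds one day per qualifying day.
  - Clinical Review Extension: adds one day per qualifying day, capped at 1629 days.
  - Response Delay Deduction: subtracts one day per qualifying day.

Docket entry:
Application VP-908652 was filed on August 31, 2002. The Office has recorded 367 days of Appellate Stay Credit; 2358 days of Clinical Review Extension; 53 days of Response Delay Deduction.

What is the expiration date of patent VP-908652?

Base term: filing date + 20 years → 31 August 2022.
Appellate Stay Credit: +367 days → 2 September 2023.
Clinical Review Extension: 2358 days claimed exceeds the 1629-day cap, so +1629 days → 17 February 2028.
Response Delay Deduction: −53 days → 26 December 2027.

December 26, 2027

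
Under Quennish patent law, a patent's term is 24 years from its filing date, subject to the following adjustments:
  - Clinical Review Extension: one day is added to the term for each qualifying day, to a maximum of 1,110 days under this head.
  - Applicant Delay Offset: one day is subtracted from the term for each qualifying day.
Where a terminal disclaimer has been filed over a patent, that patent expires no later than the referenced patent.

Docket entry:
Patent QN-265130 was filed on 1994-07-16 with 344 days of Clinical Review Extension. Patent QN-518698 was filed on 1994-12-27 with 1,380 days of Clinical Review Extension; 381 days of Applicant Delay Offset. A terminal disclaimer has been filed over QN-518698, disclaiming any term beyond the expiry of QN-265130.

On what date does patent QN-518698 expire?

June 25, 2019

Natural term of QN-518698:
  Base: filing + 24 years → 27 December 2018.
  Clinical Review Extension: 1380 days claimed exceeds the 1110-day cap, so +1110 days → 10 January 2022.
  Applicant Delay Offset: −381 days → 25 December 2020.
Expiry of referenced patent QN-265130:
  Base: filing + 24 years → 16 July 2018.
  Clinical Review Extension: 344 days (within the 1110-day cap) → +344 days → 25 June 2019.
Terminal disclaimer: QN-518698 expires on the earlier of 25 December 2020 and 25 June 2019.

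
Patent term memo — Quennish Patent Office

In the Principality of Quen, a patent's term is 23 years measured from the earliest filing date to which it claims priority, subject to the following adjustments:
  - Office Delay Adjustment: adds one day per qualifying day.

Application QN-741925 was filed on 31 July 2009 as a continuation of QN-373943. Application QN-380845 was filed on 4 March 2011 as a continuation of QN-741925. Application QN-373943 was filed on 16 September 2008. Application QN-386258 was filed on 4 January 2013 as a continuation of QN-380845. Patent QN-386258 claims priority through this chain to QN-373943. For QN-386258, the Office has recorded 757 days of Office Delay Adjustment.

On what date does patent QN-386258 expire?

Earliest priority filing: 16 September 2008.
Base term: 16 September 2008 + 23 years → 16 September 2031.
Office Delay Adjustment: +757 days → 12 October 2033.

October 12, 2033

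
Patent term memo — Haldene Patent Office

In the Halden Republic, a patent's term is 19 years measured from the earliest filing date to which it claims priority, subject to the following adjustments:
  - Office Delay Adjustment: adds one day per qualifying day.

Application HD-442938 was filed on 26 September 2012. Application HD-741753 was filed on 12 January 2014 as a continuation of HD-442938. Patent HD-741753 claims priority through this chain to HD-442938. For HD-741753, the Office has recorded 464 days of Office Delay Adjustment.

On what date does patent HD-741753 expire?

2033-01-02

Earliest priority filing: 26 September 2012.
Base term: 26 September 2012 + 19 years → 26 September 2031.
Office Delay Adjustment: +464 days → 2 January 2033.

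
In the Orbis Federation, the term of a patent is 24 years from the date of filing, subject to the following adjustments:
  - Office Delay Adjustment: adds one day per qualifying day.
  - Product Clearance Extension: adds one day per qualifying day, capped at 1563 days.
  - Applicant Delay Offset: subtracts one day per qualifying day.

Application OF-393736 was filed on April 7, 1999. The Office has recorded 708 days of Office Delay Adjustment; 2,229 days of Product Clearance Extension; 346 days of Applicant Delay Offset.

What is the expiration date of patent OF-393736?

Base term: filing date + 24 years → 7 April 2023.
Office Delay Adjustment: +708 days → 15 March 2025.
Product Clearance Extension: 2229 days claimed exceeds the 1563-day cap, so +1563 days → 25 June 2029.
Applicant Delay Offset: −346 days → 14 July 2028.

July 14, 2028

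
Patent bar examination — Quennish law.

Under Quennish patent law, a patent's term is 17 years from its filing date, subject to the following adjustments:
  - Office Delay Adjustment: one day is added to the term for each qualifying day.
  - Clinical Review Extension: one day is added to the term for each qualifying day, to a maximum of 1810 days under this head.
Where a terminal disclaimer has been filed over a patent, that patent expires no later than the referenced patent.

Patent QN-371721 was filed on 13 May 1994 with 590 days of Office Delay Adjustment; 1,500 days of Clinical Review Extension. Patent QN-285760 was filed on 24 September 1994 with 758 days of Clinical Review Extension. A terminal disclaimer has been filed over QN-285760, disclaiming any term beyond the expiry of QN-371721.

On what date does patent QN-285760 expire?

Natural term of QN-285760:
  Base: filing + 17 years → 24 September 2011.
  Clinical Review Extension: 758 days (within the 1810-day cap) → +758 days → 21 October 2013.
Expiry of referenced patent QN-371721:
  Base: filing + 17 years → 13 May 2011.
  Office Delay Adjustment: +590 days → 23 December 2012.
  Clinical Review Extension: 1500 days (within the 1810-day cap) → +1500 days → 31 January 2017.
Terminal disclaimer: QN-285760 expires on the earlier of 21 October 2013 and 31 January 2017.

2013-10-21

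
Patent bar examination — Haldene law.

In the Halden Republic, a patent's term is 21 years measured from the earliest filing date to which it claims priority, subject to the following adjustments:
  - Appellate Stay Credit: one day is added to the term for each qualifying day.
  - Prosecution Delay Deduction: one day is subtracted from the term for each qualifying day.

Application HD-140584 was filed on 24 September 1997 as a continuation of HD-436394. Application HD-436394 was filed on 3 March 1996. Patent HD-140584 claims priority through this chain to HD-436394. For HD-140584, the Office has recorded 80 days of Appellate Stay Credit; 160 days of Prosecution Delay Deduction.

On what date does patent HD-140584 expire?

2016-12-13

Earliest priority filing: 3 March 1996.
Base term: 3 March 1996 + 21 years → 3 March 2017.
Appellate Stay Credit: +80 days → 22 May 2017.
Prosecution Delay Deduction: −160 days → 13 December 2016.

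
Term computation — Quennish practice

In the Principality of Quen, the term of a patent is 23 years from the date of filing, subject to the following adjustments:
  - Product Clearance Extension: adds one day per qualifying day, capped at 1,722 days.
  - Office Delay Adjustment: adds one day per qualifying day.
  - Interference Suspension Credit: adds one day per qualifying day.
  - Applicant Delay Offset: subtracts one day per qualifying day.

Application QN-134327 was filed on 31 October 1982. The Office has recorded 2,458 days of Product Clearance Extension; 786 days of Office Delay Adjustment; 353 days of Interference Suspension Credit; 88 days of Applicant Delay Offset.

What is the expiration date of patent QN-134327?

Base term: filing date + 23 years → 31 October 2005.
Product Clearance Extension: 2458 days claimed exceeds the 1722-day cap, so +1722 days → 19 July 2010.
Office Delay Adjustment: +786 days → 12 September 2012.
Interference Suspension Credit: +353 days → 31 August 2013.
Applicant Delay Offset: −88 days → 4 June 2013.

2013-06-04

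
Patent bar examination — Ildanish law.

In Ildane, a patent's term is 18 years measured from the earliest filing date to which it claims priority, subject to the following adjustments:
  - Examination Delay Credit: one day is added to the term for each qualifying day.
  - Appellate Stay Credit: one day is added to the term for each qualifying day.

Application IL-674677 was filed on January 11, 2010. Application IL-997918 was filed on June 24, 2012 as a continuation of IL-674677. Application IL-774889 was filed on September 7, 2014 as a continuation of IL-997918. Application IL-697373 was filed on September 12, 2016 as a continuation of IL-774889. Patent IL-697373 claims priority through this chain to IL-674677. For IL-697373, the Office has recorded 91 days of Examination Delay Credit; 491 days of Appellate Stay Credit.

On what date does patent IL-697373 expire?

Earliest priority filing: 11 January 2010.
Base term: 11 January 2010 + 18 years → 11 January 2028.
Examination Delay Credit: +91 days → 11 April 2028.
Appellate Stay Credit: +491 days → 15 August 2029.

August 15, 2029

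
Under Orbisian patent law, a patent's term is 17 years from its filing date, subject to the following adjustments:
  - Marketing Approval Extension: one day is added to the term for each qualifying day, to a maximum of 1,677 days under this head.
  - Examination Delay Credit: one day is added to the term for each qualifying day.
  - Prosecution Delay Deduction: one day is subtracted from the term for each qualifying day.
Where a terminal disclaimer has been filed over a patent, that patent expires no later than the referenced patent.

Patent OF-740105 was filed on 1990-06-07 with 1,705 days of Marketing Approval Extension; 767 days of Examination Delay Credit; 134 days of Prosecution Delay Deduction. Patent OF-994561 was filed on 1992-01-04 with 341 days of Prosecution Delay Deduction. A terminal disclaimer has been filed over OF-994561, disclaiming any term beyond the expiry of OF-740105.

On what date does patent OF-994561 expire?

January 29, 2008

Natural term of OF-994561:
  Base: filing + 17 years → 4 January 2009.
  Prosecution Delay Deduction: −341 days → 29 January 2008.
Expiry of referenced patent OF-740105:
  Base: filing + 17 years → 7 June 2007.
  Marketing Approval Extension: 1705 days claimed exceeds the 1677-day cap, so +1677 days → 9 January 2012.
  Examination Delay Credit: +767 days → 14 February 2014.
  Prosecution Delay Deduction: −134 days → 3 October 2013.
Terminal disclaimer: OF-994561 expires on the earlier of 29 January 2008 and 3 October 2013.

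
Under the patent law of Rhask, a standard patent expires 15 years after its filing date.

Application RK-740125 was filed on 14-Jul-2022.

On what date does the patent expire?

July 14, 2037

Filing date + 15 years → 14 July 2037.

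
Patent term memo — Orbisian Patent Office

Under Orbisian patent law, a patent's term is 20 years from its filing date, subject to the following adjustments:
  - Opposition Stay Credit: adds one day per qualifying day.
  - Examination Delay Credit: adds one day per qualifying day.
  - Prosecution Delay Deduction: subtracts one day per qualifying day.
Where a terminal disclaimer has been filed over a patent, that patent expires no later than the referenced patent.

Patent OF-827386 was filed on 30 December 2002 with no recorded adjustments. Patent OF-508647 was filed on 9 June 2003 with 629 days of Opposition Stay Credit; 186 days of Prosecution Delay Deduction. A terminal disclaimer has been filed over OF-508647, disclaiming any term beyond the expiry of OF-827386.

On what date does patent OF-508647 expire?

Natural term of OF-508647:
  Base: filing + 20 years → 9 June 2023.
  Opposition Stay Credit: +629 days → 27 February 2025.
  Prosecution Delay Deduction: −186 days → 25 August 2024.
Expiry of referenced patent OF-827386:
  Base: filing + 20 years → 30 December 2022.
Terminal disclaimer: OF-508647 expires on the earlier of 25 August 2024 and 30 December 2022.

December 30, 2022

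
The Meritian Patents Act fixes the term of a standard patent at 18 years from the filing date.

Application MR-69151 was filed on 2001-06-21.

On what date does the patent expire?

Filing date + 18 years → 21 June 2019.

2019-06-21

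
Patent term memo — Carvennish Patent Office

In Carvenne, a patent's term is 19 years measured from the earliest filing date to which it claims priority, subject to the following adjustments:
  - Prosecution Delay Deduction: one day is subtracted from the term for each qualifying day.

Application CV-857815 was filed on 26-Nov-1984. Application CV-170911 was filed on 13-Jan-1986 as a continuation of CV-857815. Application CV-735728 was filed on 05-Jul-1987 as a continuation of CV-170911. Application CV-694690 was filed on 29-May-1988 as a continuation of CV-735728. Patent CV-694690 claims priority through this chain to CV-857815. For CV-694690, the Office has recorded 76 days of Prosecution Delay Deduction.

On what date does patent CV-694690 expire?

September 11, 2003

Earliest priority filing: 26 November 1984.
Base term: 26 November 1984 + 19 years → 26 November 2003.
Prosecution Delay Deduction: −76 days → 11 September 2003.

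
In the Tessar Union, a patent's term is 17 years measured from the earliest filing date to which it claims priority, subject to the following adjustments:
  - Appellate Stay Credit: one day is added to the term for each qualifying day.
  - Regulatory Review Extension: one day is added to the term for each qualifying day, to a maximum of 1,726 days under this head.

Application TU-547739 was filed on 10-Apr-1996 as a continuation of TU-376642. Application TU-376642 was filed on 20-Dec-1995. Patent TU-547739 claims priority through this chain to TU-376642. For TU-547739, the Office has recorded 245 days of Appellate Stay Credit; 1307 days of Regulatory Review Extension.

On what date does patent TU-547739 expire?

Earliest priority filing: 20 December 1995.
Base term: 20 December 1995 + 17 years → 20 December 2012.
Appellate Stay Credit: +245 days → 22 August 2013.
Regulatory Review Extension: 1307 days (within the 1726-day cap) → +1307 days → 21 March 2017.

2017-03-21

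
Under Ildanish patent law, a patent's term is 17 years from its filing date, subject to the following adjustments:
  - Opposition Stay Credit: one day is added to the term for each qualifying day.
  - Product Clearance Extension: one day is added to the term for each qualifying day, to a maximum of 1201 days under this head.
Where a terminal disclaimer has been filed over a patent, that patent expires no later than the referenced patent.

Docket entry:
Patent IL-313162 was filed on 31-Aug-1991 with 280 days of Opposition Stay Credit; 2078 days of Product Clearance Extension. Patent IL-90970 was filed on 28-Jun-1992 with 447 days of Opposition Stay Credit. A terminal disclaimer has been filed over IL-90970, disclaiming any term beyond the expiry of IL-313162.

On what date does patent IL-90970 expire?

Natural term of IL-90970:
  Base: filing + 17 years → 28 June 2009.
  Opposition Stay Credit: +447 days → 18 September 2010.
Expiry of referenced patent IL-313162:
  Base: filing + 17 years → 31 August 2008.
  Opposition Stay Credit: +280 days → 7 June 2009.
  Product Clearance Extension: 2078 days claimed exceeds the 1201-day cap, so +1201 days → 20 September 2012.
Terminal disclaimer: IL-90970 expires on the earlier of 18 September 2010 and 20 September 2012.

2010-09-18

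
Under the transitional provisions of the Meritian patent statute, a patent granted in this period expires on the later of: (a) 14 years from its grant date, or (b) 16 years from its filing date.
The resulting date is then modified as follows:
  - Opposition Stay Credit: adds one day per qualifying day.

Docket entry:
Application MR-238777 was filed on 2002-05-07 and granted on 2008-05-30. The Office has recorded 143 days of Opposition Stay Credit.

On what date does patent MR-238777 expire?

October 20, 2022

(a) grant + 14 years → 30 May 2022.
(b) filing + 16 years → 7 May 2018.
Later of the two: 30 May 2022.
Opposition Stay Credit: +143 days → 20 October 2022.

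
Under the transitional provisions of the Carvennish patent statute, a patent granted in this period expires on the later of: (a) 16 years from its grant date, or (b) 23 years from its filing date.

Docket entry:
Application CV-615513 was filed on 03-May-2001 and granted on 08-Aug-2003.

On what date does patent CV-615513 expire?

2024-05-03

(a) grant + 16 years → 8 August 2019.
(b) filing + 23 years → 3 May 2024.
Later of the two: 3 May 2024.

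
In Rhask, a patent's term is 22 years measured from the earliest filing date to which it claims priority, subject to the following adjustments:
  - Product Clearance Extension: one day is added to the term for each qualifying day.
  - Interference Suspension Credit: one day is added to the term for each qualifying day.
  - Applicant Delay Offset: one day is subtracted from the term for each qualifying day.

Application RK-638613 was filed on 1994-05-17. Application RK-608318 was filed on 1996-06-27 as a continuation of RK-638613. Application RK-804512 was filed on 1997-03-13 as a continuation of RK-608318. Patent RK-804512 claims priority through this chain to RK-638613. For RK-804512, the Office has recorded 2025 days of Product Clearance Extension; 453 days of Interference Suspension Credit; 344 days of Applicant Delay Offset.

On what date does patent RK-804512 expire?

March 21, 2022

Earliest priority filing: 17 May 1994.
Base term: 17 May 1994 + 22 years → 17 May 2016.
Product Clearance Extension: +2025 days → 2 December 2021.
Interference Suspension Credit: +453 days → 28 February 2023.
Applicant Delay Offset: −344 days → 21 March 2022.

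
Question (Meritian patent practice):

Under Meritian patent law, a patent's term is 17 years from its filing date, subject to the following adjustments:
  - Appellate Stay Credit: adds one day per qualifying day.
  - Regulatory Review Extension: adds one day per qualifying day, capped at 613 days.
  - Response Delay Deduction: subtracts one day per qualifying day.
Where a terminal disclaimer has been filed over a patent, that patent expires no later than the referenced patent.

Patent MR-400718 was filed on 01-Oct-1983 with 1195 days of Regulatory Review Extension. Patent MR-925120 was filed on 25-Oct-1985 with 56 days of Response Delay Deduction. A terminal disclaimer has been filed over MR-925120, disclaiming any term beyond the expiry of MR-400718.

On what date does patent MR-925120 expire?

2002-06-06

Natural term of MR-925120:
  Base: filing + 17 years → 25 October 2002.
  Response Delay Deduction: −56 days → 30 August 2002.
Expiry of referenced patent MR-400718:
  Base: filing + 17 years → 1 October 2000.
  Regulatory Review Extension: 1195 days claimed exceeds the 613-day cap, so +613 days → 6 June 2002.
Terminal disclaimer: MR-925120 expires on the earlier of 30 August 2002 and 6 June 2002.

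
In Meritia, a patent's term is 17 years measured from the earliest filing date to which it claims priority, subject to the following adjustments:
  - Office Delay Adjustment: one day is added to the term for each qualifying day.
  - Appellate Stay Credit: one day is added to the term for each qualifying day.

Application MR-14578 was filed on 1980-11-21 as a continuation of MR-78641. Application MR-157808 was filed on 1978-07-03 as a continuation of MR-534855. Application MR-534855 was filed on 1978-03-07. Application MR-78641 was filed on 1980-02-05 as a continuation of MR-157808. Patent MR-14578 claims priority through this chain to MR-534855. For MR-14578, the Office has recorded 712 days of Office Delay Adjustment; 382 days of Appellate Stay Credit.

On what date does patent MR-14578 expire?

March 5, 1998

Earliest priority filing: 7 March 1978.
Base term: 7 March 1978 + 17 years → 7 March 1995.
Office Delay Adjustment: +712 days → 16 February 1997.
Appellate Stay Credit: +382 days → 5 March 1998.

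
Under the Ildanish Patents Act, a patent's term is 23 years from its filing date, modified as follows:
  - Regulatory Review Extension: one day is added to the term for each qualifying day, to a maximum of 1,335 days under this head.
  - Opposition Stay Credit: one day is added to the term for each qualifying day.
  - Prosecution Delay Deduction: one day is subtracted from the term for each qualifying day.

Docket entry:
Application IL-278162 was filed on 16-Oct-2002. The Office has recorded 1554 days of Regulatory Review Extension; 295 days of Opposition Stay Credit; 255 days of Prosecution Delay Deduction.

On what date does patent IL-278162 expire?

July 22, 2029

Base term: filing date + 23 years → 16 October 2025.
Regulatory Review Extension: 1554 days claimed exceeds the 1335-day cap, so +1335 days → 12 June 2029.
Opposition Stay Credit: +295 days → 3 April 2030.
Prosecution Delay Deduction: −255 days → 22 July 2029.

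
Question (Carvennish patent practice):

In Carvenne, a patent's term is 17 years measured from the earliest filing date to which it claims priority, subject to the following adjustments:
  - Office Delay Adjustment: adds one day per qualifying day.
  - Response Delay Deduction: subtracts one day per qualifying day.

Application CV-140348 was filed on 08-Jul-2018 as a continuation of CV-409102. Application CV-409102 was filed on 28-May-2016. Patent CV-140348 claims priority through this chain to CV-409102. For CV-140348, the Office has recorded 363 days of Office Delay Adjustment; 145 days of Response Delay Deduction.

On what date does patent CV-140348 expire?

Earliest priority filing: 28 May 2016.
Base term: 28 May 2016 + 17 years → 28 May 2033.
Office Delay Adjustment: +363 days → 26 May 2034.
Response Delay Deduction: −145 days → 1 January 2034.

January 1, 2034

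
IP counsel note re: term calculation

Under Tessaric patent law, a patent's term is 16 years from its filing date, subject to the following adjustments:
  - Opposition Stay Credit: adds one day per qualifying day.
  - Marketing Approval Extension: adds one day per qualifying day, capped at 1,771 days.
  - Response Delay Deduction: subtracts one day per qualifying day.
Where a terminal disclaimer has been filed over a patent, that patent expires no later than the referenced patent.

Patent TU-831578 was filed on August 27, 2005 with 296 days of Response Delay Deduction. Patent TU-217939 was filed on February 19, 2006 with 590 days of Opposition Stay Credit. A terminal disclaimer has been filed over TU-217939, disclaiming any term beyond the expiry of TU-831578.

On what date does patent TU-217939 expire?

2020-11-04

Natural term of TU-217939:
  Base: filing + 16 years → 19 February 2022.
  Opposition Stay Credit: +590 days → 2 October 2023.
Expiry of referenced patent TU-831578:
  Base: filing + 16 years → 27 August 2021.
  Response Delay Deduction: −296 days → 4 November 2020.
Terminal disclaimer: TU-217939 expires on the earlier of 2 October 2023 and 4 November 2020.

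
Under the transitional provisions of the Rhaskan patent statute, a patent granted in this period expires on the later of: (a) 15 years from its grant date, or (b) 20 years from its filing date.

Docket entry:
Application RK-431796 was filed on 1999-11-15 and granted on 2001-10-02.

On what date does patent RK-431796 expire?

(a) grant + 15 years → 2 October 2016.
(b) filing + 20 years → 15 November 2019.
Later of the two: 15 November 2019.

November 15, 2019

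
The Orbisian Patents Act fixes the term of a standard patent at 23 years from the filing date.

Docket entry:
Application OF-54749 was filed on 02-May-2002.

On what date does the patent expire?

Filing date + 23 years → 2 May 2025.

May 2, 2025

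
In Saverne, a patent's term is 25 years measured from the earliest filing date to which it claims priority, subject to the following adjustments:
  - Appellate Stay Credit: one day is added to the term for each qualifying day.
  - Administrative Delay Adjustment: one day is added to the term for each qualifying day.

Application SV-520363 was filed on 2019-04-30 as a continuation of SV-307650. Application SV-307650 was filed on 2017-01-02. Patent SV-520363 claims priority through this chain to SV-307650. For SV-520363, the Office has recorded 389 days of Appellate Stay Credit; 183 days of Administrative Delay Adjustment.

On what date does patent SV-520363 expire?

July 28, 2043

Earliest priority filing: 2 January 2017.
Base term: 2 January 2017 + 25 years → 2 January 2042.
Appellate Stay Credit: +389 days → 26 January 2043.
Administrative Delay Adjustment: +183 days → 28 July 2043.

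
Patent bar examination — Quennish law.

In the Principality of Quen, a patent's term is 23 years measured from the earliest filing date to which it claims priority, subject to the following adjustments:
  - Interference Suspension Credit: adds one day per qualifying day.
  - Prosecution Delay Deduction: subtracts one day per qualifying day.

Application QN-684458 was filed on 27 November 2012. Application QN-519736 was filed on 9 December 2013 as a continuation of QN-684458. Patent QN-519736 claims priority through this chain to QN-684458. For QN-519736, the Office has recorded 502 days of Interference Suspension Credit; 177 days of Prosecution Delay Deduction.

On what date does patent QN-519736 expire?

October 17, 2036

Earliest priority filing: 27 November 2012.
Base term: 27 November 2012 + 23 years → 27 November 2035.
Interference Suspension Credit: +502 days → 12 April 2037.
Prosecution Delay Deduction: −177 days → 17 October 2036.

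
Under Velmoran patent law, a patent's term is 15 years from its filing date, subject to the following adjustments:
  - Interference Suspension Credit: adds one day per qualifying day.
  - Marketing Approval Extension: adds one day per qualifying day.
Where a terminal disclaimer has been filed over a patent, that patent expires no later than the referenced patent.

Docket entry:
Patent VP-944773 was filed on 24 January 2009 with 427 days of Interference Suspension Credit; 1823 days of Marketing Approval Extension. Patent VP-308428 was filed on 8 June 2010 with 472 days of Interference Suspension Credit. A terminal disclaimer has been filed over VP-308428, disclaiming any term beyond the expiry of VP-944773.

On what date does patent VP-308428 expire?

September 23, 2026

Natural term of VP-308428:
  Base: filing + 15 years → 8 June 2025.
  Interference Suspension Credit: +472 days → 23 September 2026.
Expiry of referenced patent VP-944773:
  Base: filing + 15 years → 24 January 2024.
  Interference Suspension Credit: +427 days → 26 March 2025.
  Marketing Approval Extension: +1823 days → 23 March 2030.
Terminal disclaimer: VP-308428 expires on the earlier of 23 September 2026 and 23 March 2030.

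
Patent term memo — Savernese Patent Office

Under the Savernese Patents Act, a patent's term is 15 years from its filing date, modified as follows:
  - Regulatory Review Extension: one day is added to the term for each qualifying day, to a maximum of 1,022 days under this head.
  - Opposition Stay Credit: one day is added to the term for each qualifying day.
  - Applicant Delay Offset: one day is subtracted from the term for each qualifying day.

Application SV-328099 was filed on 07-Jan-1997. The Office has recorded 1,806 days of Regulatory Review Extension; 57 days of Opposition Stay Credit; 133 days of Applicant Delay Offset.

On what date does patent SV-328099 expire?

Base term: filing date + 15 years → 7 January 2012.
Regulatory Review Extension: 1806 days claimed exceeds the 1022-day cap, so +1022 days → 25 October 2014.
Opposition Stay Credit: +57 days → 21 December 2014.
Applicant Delay Offset: −133 days → 10 August 2014.

August 10, 2014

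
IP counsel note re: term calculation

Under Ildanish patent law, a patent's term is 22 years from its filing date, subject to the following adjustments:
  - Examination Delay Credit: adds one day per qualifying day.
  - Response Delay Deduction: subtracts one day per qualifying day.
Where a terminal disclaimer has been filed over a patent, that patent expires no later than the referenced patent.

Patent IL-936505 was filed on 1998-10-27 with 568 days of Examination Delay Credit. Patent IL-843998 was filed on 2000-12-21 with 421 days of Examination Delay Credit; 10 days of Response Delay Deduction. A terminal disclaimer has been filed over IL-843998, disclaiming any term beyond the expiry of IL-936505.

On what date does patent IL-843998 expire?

May 18, 2022

Natural term of IL-843998:
  Base: filing + 22 years → 21 December 2022.
  Examination Delay Credit: +421 days → 15 February 2024.
  Response Delay Deduction: −10 days → 5 February 2024.
Expiry of referenced patent IL-936505:
  Base: filing + 22 years → 27 October 2020.
  Examination Delay Credit: +568 days → 18 May 2022.
Terminal disclaimer: IL-843998 expires on the earlier of 5 February 2024 and 18 May 2022.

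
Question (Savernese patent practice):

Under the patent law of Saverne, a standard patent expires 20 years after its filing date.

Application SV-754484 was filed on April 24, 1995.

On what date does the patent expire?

April 24, 2015

Filing date + 20 years → 24 April 2015.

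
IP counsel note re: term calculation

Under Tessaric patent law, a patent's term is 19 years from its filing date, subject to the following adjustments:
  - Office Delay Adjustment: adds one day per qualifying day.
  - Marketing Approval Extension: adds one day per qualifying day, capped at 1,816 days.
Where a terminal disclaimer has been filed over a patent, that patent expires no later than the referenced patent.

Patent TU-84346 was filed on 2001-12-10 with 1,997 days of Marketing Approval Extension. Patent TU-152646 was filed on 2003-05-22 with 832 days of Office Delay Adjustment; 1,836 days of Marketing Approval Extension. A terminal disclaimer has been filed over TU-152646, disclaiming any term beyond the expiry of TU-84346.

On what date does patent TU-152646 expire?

Natural term of TU-152646:
  Base: filing + 19 years → 22 May 2022.
  Office Delay Adjustment: +832 days → 31 August 2024.
  Marketing Approval Extension: 1836 days claimed exceeds the 1816-day cap, so +1816 days → 21 August 2029.
Expiry of referenced patent TU-84346:
  Base: filing + 19 years → 10 December 2020.
  Marketing Approval Extension: 1997 days claimed exceeds the 1816-day cap, so +1816 days → 30 November 2025.
Terminal disclaimer: TU-152646 expires on the earlier of 21 August 2029 and 30 November 2025.

2025-11-30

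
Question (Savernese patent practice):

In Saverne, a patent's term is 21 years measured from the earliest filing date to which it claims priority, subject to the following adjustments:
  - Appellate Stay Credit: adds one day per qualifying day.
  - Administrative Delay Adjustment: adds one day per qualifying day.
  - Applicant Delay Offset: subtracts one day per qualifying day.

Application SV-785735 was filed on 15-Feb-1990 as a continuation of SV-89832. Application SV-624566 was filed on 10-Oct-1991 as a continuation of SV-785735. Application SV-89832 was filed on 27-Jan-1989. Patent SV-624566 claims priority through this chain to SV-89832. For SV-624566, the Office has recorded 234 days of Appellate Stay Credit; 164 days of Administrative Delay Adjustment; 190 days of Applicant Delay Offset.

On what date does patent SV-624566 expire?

Earliest priority filing: 27 January 1989.
Base term: 27 January 1989 + 21 years → 27 January 2010.
Appellate Stay Credit: +234 days → 18 September 2010.
Administrative Delay Adjustment: +164 days → 1 March 2011.
Applicant Delay Offset: −190 days → 23 August 2010.

2010-08-23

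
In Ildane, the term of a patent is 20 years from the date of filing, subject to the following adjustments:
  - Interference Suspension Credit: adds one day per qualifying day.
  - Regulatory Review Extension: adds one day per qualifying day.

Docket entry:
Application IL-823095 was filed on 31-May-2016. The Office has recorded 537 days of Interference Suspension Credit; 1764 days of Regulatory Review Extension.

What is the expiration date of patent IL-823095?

2042-09-18

Base term: filing date + 20 years → 31 May 2036.
Interference Suspension Credit: +537 days → 19 November 2037.
Regulatory Review Extension: +1764 days → 18 September 2042.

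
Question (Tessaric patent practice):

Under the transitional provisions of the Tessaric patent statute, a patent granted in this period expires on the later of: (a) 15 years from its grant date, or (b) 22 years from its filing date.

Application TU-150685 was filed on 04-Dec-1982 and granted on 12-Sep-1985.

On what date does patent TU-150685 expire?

2004-12-04

(a) grant + 15 years → 12 September 2000.
(b) filing + 22 years → 4 December 2004.
Later of the two: 4 December 2004.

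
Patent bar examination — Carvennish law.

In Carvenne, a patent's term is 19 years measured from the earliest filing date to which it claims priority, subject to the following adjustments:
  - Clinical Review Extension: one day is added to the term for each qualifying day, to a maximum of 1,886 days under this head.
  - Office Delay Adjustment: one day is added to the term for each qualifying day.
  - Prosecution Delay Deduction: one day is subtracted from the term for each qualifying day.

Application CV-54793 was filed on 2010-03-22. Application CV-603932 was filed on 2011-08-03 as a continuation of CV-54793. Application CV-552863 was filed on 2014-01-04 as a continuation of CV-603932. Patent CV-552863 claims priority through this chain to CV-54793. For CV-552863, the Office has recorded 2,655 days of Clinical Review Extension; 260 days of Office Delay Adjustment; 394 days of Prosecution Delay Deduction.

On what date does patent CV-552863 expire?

Earliest priority filing: 22 March 2010.
Base term: 22 March 2010 + 19 years → 22 March 2029.
Clinical Review Extension: 2655 days claimed exceeds the 1886-day cap, so +1886 days → 21 May 2034.
Office Delay Adjustment: +260 days → 5 February 2035.
Prosecution Delay Deduction: −394 days → 7 January 2034.

2034-01-07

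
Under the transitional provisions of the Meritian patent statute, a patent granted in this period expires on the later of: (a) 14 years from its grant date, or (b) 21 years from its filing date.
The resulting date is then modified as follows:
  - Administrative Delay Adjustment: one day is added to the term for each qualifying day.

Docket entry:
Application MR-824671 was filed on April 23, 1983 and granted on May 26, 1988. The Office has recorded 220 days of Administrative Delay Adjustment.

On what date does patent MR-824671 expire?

November 29, 2004

(a) grant + 14 years → 26 May 2002.
(b) filing + 21 years → 23 April 2004.
Later of the two: 23 April 2004.
Administrative Delay Adjustment: +220 days → 29 November 2004.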